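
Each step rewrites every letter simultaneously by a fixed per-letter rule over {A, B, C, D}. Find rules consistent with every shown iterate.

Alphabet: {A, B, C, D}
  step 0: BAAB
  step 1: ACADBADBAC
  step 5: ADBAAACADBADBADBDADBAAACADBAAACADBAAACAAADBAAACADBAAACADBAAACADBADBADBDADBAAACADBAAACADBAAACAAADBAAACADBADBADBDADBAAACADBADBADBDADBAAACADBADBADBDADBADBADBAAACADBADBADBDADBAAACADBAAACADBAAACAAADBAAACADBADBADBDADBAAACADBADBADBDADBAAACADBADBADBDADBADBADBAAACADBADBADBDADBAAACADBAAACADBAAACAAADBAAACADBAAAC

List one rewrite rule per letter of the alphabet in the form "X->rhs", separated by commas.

A->ADB, B->AC, C->D, D->AA

  step 0 ⇒ step 1: BAAB ⇒ AC·ADB·ADB·AC
    A ↦ ADB
    B ↦ AC
    C ↦ D  (constrained at step 1)
    D ↦ AA  (constrained at step 1)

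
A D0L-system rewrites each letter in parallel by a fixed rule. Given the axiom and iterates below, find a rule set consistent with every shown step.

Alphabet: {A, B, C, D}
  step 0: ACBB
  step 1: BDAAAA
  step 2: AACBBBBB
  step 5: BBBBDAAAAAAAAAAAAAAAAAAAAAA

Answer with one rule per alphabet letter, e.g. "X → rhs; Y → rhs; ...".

A->B, B->AA, C->D, D->CB

  step 1 ⇒ step 2: BDAAAA ⇒ AA·CB·B·B·B·B
    A ↦ B
    B ↦ AA
    D ↦ CB
  step 0 ⇒ step 1: ACBB ⇒ B·D·AA·AA
    C ↦ D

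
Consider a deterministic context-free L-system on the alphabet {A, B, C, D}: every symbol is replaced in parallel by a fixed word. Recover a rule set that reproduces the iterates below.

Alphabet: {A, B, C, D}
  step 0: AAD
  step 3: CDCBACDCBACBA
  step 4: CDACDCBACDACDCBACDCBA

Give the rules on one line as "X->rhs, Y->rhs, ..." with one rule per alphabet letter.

  step 3 ⇒ step 4: CDCBACDCBACBA ⇒ CD·A·CD·C·BA·CD·A·CD·C·BA·CD·C·BA
    A ↦ BA
    B ↦ C
    C ↦ CD
    D ↦ A

A->BA, B->C, C->CD, D->A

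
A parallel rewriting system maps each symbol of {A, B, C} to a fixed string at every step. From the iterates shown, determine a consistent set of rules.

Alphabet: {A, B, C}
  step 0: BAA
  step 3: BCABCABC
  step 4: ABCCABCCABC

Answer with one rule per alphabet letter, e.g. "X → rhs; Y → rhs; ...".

A->C, B->A, C->BC

  step 3 ⇒ step 4: BCABCABC ⇒ A·BC·C·A·BC·C·A·BC
    A ↦ C
    B ↦ A
    C ↦ BC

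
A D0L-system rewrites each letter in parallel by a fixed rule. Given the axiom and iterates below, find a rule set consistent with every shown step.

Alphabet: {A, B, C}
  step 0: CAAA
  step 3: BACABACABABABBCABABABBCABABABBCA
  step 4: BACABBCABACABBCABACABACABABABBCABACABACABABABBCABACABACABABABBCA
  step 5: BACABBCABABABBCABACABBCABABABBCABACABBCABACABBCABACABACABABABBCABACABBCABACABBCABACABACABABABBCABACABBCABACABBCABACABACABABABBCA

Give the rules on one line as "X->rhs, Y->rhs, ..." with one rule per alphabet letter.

  step 4 ⇒ step 5: BACABBCABACABBCABACABACABABABBCABACABACABABABBCABACABACABABABBCA ⇒ BA·CA·BB·CA·BA·BA·BB·CA·BA·CA·BB·CA·BA·BA·BB·CA·BA·CA·BB·CA·BA·CA·BB·CA·BA·CA·BA·CA·BA·BA·BB·CA·BA·CA·BB·CA·BA·CA·BB·CA·BA·CA·BA·CA·BA·BA·BB·CA·BA·CA·BB·CA·BA·CA·BB·CA·BA·CA·BA·CA·BA·BA·BB·CA
    A ↦ CA
    B ↦ BA
    C ↦ BB

A->CA, B->BA, C->BB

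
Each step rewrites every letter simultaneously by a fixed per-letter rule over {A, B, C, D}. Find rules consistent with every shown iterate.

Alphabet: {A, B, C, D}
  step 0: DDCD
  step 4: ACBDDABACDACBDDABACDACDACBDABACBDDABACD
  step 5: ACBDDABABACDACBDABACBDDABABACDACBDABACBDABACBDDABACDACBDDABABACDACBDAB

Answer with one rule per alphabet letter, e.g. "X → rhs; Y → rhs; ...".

A->AC, B->D, C->BD, D->AB

  step 4 ⇒ step 5: ACBDDABACDACBDDABACDACDACBDABACBDDABACD ⇒ AC·BD·D·AB·AB·AC·D·AC·BD·AB·AC·BD·D·AB·AB·AC·D·AC·BD·AB·AC·BD·AB·AC·BD·D·AB·AC·D·AC·BD·D·AB·AB·AC·D·AC·BD·AB
    A ↦ AC
    B ↦ D
    C ↦ BD
    D ↦ AB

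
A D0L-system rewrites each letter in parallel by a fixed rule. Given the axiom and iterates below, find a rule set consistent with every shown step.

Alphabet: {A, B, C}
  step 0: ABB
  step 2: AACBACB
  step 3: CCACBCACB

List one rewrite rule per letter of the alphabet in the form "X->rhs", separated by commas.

  step 2 ⇒ step 3: AACBACB ⇒ C·C·A·CB·C·A·CB
    A ↦ C
    B ↦ CB
    C ↦ A

A->C, B->CB, C->A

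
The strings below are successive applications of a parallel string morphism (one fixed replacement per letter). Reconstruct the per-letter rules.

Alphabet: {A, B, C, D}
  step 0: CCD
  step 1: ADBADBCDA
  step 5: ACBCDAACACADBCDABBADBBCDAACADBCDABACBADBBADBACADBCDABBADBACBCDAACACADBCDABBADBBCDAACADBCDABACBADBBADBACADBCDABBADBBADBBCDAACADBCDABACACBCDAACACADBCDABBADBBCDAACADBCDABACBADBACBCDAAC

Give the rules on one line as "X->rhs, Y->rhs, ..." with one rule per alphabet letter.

  step 0 ⇒ step 1: CCD ⇒ ADB·ADB·CDA
    C ↦ ADB
    D ↦ CDA
    A ↦ B  (constrained at step 1)
    B ↦ AC  (constrained at step 1)

A->B, B->AC, C->ADB, D->CDA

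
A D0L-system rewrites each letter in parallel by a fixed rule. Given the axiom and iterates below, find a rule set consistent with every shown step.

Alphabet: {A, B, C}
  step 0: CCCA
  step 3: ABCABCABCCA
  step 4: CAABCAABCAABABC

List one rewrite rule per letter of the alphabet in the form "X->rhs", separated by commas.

  step 3 ⇒ step 4: ABCABCABCCA ⇒ C·A·AB·C·A·AB·C·A·AB·AB·C
    A ↦ C
    B ↦ A
    C ↦ AB

A->C, B->A, C->AB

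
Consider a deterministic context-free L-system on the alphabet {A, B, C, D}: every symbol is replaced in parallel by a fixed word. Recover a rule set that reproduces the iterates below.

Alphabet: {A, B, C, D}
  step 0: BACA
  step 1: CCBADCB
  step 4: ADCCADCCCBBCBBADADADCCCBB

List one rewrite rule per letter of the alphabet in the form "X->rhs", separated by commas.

A->CB, B->C, C->AD, D->B

  step 0 ⇒ step 1: BACA ⇒ C·CB·AD·CB
    A ↦ CB
    B ↦ C
    C ↦ AD
    D ↦ B  (constrained at step 1)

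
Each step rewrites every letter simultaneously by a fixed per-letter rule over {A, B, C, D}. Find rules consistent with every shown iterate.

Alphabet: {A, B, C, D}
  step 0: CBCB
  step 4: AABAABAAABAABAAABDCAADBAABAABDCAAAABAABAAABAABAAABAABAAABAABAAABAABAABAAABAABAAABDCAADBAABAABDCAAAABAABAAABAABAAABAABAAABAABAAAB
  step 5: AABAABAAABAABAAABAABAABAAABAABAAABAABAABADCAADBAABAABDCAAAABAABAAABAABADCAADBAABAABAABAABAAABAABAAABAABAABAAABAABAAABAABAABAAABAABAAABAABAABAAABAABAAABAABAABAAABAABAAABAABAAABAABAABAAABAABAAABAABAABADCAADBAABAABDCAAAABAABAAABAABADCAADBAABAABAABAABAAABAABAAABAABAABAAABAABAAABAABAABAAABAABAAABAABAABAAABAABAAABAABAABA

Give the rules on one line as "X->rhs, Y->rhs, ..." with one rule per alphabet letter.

  step 4 ⇒ step 5: AABAABAAABAABAAABDCAADBAABAABDCAAAABAABAAABAABAAABAABAAABAABAAABAABAABAAABAABAAABDCAADBAABAABDCAAAABAABAAABAABAAABAABAAABAABAAAB ⇒ AAB·AAB·A·AAB·AAB·A·AAB·AAB·AAB·A·AAB·AAB·A·AAB·AAB·AAB·A·DCA·ADB·AAB·AAB·DCA·A·AAB·AAB·A·AAB·AAB·A·DCA·ADB·AAB·AAB·AAB·AAB·A·AAB·AAB·A·AAB·AAB·AAB·A·AAB·AAB·A·AAB·AAB·AAB·A·AAB·AAB·A·AAB·AAB·AAB·A·AAB·AAB·A·AAB·AAB·AAB·A·AAB·AAB·A·AAB·AAB·A·AAB·AAB·AAB·A·AAB·AAB·A·AAB·AAB·AAB·A·DCA·ADB·AAB·AAB·DCA·A·AAB·AAB·A·AAB·AAB·A·DCA·ADB·AAB·AAB·AAB·AAB·A·AAB·AAB·A·AAB·AAB·AAB·A·AAB·AAB·A·AAB·AAB·AAB·A·AAB·AAB·A·AAB·AAB·AAB·A·AAB·AAB·A·AAB·AAB·AAB·A
    A ↦ AAB
    B ↦ A
    C ↦ ADB
    D ↦ DCA

A->AAB, B->A, C->ADB, D->DCA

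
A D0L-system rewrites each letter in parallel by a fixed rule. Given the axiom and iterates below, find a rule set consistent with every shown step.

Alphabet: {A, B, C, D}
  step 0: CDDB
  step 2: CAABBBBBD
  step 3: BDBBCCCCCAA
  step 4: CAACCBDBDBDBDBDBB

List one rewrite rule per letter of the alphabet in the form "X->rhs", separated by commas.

A->B, B->C, C->BD, D->AA

  step 3 ⇒ step 4: BDBBCCCCCAA ⇒ C·AA·C·C·BD·BD·BD·BD·BD·B·B
    A ↦ B
    B ↦ C
    C ↦ BD
    D ↦ AA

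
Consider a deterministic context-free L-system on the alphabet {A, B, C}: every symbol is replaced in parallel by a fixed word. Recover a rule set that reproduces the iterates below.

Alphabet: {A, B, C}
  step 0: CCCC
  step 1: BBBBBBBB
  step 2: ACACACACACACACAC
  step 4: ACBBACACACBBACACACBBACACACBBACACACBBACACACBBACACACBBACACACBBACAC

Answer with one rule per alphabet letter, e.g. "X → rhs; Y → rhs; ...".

A->AC, B->AC, C->BB

  step 1 ⇒ step 2: BBBBBBBB ⇒ AC·AC·AC·AC·AC·AC·AC·AC
    B ↦ AC
    A ↦ AC  (constrained at step 2)
  step 0 ⇒ step 1: CCCC ⇒ BB·BB·BB·BB
    C ↦ BB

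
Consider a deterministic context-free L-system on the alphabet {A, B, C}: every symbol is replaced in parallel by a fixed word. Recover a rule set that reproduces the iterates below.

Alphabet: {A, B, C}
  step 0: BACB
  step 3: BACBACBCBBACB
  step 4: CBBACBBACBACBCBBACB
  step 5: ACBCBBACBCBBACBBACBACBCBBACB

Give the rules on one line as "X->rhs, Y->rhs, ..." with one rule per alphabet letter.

  step 4 ⇒ step 5: CBBACBBACBACBCBBACB ⇒ A·CB·CB·B·A·CB·CB·B·A·CB·B·A·CB·A·CB·CB·B·A·CB
    A ↦ B
    B ↦ CB
    C ↦ A

A->B, B->CB, C->A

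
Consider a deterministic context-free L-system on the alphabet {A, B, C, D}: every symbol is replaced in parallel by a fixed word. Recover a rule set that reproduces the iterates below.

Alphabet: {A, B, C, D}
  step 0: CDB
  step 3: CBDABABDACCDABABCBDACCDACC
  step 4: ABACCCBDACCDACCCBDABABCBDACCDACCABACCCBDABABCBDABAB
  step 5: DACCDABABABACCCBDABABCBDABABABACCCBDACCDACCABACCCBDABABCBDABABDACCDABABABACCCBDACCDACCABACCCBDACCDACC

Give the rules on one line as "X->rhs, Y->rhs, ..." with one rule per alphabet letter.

  step 4 ⇒ step 5: ABACCCBDACCDACCCBDABABCBDACCDACCABACCCBDABABCBDABAB ⇒ D·ACC·D·AB·AB·AB·ACC·CB·D·AB·AB·CB·D·AB·AB·AB·ACC·CB·D·ACC·D·ACC·AB·ACC·CB·D·AB·AB·CB·D·AB·AB·D·ACC·D·AB·AB·AB·ACC·CB·D·ACC·D·ACC·AB·ACC·CB·D·ACC·D·ACC
    A ↦ D
    B ↦ ACC
    C ↦ AB
    D ↦ CB

A->D, B->ACC, C->AB, D->CB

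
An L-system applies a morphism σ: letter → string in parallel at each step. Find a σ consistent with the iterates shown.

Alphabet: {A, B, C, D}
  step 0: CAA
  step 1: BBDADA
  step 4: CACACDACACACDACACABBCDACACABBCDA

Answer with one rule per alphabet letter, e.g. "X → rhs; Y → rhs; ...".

  step 0 ⇒ step 1: CAA ⇒ BB·DA·DA
    A ↦ DA
    C ↦ BB
    B ↦ CA  (constrained at step 1)
    D ↦ C  (constrained at step 1)

A->DA, B->CA, C->BB, D->C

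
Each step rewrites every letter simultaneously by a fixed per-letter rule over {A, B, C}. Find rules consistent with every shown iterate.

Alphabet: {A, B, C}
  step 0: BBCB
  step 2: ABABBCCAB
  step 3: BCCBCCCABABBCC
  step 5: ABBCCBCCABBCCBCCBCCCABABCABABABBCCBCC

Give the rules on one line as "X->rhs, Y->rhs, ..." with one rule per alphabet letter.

  step 2 ⇒ step 3: ABABBCCAB ⇒ BC·C·BC·C·C·AB·AB·BC·C
    A ↦ BC
    B ↦ C
    C ↦ AB

A->BC, B->C, C->AB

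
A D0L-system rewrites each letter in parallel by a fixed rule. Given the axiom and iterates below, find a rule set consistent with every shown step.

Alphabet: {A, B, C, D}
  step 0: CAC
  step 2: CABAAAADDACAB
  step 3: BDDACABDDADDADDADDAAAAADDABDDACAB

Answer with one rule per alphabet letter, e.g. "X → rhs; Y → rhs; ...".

A->DDA, B->CAB, C->B, D->AA

  step 2 ⇒ step 3: CABAAAADDACAB ⇒ B·DDA·CAB·DDA·DDA·DDA·DDA·AA·AA·DDA·B·DDA·CAB
    A ↦ DDA
    B ↦ CAB
    C ↦ B
    D ↦ AA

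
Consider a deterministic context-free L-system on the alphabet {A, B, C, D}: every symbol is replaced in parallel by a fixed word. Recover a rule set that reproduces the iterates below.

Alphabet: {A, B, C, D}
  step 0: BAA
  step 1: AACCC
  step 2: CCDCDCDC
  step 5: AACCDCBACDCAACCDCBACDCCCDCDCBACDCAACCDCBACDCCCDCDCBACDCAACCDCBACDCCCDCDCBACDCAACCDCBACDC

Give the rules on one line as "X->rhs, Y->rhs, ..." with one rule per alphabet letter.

A->C, B->AAC, C->DC, D->BAC

  step 1 ⇒ step 2: AACCC ⇒ C·C·DC·DC·DC
    A ↦ C
    C ↦ DC
  step 0 ⇒ step 1: BAA ⇒ AAC·C·C
    B ↦ AAC
    D ↦ BAC  (constrained at step 2)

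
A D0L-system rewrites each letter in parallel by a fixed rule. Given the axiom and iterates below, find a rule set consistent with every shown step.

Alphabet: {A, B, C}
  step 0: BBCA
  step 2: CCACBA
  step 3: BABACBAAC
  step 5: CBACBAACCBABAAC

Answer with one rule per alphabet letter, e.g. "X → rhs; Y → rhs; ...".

  step 2 ⇒ step 3: CCACBA ⇒ BA·BA·C·BA·A·C
    A ↦ C
    B ↦ A
    C ↦ BA

A->C, B->A, C->BA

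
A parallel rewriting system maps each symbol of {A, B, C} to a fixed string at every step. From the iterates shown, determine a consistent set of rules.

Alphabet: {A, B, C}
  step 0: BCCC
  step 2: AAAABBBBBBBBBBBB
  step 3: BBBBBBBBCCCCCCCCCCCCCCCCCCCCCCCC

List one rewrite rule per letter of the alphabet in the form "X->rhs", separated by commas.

  step 2 ⇒ step 3: AAAABBBBBBBBBBBB ⇒ BB·BB·BB·BB·CC·CC·CC·CC·CC·CC·CC·CC·CC·CC·CC·CC
    A ↦ BB
    B ↦ CC
    C ↦ AA  (constrained at step 0)

A->BB, B->CC, C->AA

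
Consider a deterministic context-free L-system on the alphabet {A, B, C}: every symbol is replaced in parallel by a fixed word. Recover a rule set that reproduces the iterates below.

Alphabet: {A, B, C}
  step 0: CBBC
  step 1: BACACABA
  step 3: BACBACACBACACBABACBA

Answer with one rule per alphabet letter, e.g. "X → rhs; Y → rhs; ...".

  step 0 ⇒ step 1: CBBC ⇒ BA·CA·CA·BA
    B ↦ CA
    C ↦ BA
    A ↦ C  (constrained at step 1)

A->C, B->CA, C->BA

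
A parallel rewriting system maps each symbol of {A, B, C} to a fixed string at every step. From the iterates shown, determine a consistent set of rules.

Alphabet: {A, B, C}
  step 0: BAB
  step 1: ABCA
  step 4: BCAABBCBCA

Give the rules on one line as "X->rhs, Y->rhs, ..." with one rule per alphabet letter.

  step 0 ⇒ step 1: BAB ⇒ A·BC·A
    A ↦ BC
    B ↦ A
    C ↦ B  (constrained at step 1)

A->BC, B->A, C->B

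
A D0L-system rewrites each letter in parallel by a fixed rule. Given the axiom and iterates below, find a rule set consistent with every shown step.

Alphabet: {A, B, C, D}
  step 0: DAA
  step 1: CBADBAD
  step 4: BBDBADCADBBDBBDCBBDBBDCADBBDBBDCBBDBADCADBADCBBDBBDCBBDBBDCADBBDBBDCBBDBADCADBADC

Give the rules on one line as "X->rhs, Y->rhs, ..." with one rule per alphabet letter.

A->BAD, B->BBD, C->AD, D->C

  step 0 ⇒ step 1: DAA ⇒ C·BAD·BAD
    A ↦ BAD
    D ↦ C
    B ↦ BBD  (constrained at step 1)
    C ↦ AD  (constrained at step 1)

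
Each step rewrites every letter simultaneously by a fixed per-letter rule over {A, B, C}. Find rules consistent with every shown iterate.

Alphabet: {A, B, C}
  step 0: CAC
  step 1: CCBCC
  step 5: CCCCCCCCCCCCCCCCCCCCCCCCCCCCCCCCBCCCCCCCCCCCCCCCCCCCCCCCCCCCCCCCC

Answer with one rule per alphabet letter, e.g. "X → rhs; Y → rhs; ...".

A->B, B->A, C->CC

  step 0 ⇒ step 1: CAC ⇒ CC·B·CC
    A ↦ B
    C ↦ CC
    B ↦ A  (constrained at step 1)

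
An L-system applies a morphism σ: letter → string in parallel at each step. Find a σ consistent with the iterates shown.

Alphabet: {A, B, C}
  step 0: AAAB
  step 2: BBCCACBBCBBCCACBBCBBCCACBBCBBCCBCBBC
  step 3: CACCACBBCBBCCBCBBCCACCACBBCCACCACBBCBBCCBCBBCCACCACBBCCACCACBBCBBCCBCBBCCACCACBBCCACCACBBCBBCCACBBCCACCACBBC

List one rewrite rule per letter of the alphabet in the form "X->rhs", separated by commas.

A->CBC, B->CAC, C->BBC

  step 2 ⇒ step 3: BBCCACBBCBBCCACBBCBBCCACBBCBBCCBCBBC ⇒ CAC·CAC·BBC·BBC·CBC·BBC·CAC·CAC·BBC·CAC·CAC·BBC·BBC·CBC·BBC·CAC·CAC·BBC·CAC·CAC·BBC·BBC·CBC·BBC·CAC·CAC·BBC·CAC·CAC·BBC·BBC·CAC·BBC·CAC·CAC·BBC
    A ↦ CBC
    B ↦ CAC
    C ↦ BBC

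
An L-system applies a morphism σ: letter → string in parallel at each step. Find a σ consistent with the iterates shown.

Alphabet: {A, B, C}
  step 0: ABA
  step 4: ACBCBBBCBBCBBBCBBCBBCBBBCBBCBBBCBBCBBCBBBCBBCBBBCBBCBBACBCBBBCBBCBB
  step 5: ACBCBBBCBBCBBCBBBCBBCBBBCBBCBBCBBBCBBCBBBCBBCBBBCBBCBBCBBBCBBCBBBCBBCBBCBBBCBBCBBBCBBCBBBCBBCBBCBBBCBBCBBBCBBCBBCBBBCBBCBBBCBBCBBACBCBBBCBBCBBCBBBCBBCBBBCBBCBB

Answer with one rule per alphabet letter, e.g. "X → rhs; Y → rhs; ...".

A->AC, B->CBB, C->B

  step 4 ⇒ step 5: ACBCBBBCBBCBBBCBBCBBCBBBCBBCBBBCBBCBBCBBBCBBCBBBCBBCBBACBCBBBCBBCBB ⇒ AC·B·CBB·B·CBB·CBB·CBB·B·CBB·CBB·B·CBB·CBB·CBB·B·CBB·CBB·B·CBB·CBB·B·CBB·CBB·CBB·B·CBB·CBB·B·CBB·CBB·CBB·B·CBB·CBB·B·CBB·CBB·B·CBB·CBB·CBB·B·CBB·CBB·B·CBB·CBB·CBB·B·CBB·CBB·B·CBB·CBB·AC·B·CBB·B·CBB·CBB·CBB·B·CBB·CBB·B·CBB·CBB
    A ↦ AC
    B ↦ CBB
    C ↦ B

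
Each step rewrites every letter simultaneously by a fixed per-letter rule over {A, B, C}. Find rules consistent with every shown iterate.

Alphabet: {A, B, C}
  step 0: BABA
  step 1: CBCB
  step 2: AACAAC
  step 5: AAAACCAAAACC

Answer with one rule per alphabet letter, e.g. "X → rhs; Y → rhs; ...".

  step 1 ⇒ step 2: CBCB ⇒ AA·C·AA·C
    B ↦ C
    C ↦ AA
  step 0 ⇒ step 1: BABA ⇒ C·B·C·B
    A ↦ B

A->B, B->C, C->AA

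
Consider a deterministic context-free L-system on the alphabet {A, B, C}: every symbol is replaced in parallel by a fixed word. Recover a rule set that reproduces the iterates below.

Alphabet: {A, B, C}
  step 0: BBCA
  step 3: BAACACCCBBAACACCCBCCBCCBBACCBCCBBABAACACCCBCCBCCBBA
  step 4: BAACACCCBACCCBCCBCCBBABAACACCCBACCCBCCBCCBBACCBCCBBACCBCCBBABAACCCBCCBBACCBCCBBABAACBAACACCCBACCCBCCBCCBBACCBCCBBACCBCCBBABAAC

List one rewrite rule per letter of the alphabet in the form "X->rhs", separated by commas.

A->AC, B->BA, C->CCB

  step 3 ⇒ step 4: BAACACCCBBAACACCCBCCBCCBBACCBCCBBABAACACCCBCCBCCBBA ⇒ BA·AC·AC·CCB·AC·CCB·CCB·CCB·BA·BA·AC·AC·CCB·AC·CCB·CCB·CCB·BA·CCB·CCB·BA·CCB·CCB·BA·BA·AC·CCB·CCB·BA·CCB·CCB·BA·BA·AC·BA·AC·AC·CCB·AC·CCB·CCB·CCB·BA·CCB·CCB·BA·CCB·CCB·BA·BA·AC
    A ↦ AC
    B ↦ BA
    C ↦ CCB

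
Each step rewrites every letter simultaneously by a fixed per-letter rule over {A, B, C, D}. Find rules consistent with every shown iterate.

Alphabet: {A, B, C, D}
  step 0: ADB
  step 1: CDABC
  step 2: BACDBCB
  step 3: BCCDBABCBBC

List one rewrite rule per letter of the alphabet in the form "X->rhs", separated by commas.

A->CD, B->BC, C->B, D->A

  step 2 ⇒ step 3: BACDBCB ⇒ BC·CD·B·A·BC·B·BC
    A ↦ CD
    B ↦ BC
    C ↦ B
    D ↦ A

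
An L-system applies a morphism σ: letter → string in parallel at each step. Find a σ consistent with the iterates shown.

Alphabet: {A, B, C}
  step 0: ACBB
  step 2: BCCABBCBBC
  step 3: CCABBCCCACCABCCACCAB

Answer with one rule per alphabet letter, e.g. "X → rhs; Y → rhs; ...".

  step 2 ⇒ step 3: BCCABBCBBC ⇒ CCA·B·B·C·CCA·CCA·B·CCA·CCA·B
    A ↦ C
    B ↦ CCA
    C ↦ B

A->C, B->CCA, C->B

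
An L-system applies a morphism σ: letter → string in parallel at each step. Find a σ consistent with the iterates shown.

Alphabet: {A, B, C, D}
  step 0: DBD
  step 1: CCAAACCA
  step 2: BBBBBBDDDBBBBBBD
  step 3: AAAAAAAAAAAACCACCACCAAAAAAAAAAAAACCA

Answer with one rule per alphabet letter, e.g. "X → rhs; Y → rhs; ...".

A->D, B->AA, C->BBB, D->CCA

  step 2 ⇒ step 3: BBBBBBDDDBBBBBBD ⇒ AA·AA·AA·AA·AA·AA·CCA·CCA·CCA·AA·AA·AA·AA·AA·AA·CCA
    B ↦ AA
    D ↦ CCA
  step 1 ⇒ step 2: CCAAACCA ⇒ BBB·BBB·D·D·D·BBB·BBB·D
    A ↦ D
  step 1 ⇒ step 2: CCAAACCA ⇒ BBB·BBB·D·D·D·BBB·BBB·D
    C ↦ BBB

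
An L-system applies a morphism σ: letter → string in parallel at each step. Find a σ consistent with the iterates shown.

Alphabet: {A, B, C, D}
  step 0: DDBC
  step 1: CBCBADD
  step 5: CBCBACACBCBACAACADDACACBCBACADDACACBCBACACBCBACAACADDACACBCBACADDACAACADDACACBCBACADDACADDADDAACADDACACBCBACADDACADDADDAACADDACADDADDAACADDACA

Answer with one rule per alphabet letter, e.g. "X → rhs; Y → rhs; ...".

A->ACA, B->A, C->DD, D->CB

  step 0 ⇒ step 1: DDBC ⇒ CB·CB·A·DD
    B ↦ A
    C ↦ DD
    D ↦ CB
    A ↦ ACA  (constrained at step 1)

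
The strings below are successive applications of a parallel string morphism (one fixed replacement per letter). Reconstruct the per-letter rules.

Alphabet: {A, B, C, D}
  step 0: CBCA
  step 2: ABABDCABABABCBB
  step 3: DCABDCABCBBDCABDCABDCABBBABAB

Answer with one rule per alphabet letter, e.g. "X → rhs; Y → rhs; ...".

  step 2 ⇒ step 3: ABABDCABABABCBB ⇒ DC·AB·DC·AB·C·BB·DC·AB·DC·AB·DC·AB·BB·AB·AB
    A ↦ DC
    B ↦ AB
    C ↦ BB
    D ↦ C

A->DC, B->AB, C->BB, D->C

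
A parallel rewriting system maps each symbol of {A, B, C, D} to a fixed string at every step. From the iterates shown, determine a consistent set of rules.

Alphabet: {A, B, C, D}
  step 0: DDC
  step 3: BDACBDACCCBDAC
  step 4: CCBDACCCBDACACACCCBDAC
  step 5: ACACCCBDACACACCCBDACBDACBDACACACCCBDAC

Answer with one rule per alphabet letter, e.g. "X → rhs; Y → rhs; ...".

  step 4 ⇒ step 5: CCBDACCCBDACACACCCBDAC ⇒ AC·AC·C·C·BD·AC·AC·AC·C·C·BD·AC·BD·AC·BD·AC·AC·AC·C·C·BD·AC
    A ↦ BD
    B ↦ C
    C ↦ AC
    D ↦ C

A->BD, B->C, C->AC, D->C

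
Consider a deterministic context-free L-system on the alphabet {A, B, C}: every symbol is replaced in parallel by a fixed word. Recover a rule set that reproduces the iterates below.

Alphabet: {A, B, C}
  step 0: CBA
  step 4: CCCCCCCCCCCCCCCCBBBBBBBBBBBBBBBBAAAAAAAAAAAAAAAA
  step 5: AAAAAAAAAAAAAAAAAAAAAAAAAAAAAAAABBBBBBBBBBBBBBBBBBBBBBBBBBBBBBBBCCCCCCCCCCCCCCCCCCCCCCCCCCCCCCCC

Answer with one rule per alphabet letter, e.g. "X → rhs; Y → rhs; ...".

A->CC, B->BB, C->AA

  step 4 ⇒ step 5: CCCCCCCCCCCCCCCCBBBBBBBBBBBBBBBBAAAAAAAAAAAAAAAA ⇒ AA·AA·AA·AA·AA·AA·AA·AA·AA·AA·AA·AA·AA·AA·AA·AA·BB·BB·BB·BB·BB·BB·BB·BB·BB·BB·BB·BB·BB·BB·BB·BB·CC·CC·CC·CC·CC·CC·CC·CC·CC·CC·CC·CC·CC·CC·CC·CC
    A ↦ CC
    B ↦ BB
    C ↦ AA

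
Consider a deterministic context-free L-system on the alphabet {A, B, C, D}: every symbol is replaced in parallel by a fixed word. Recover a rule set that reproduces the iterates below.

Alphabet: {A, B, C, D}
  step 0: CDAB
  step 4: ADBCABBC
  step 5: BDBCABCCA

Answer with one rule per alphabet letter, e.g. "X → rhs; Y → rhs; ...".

  step 4 ⇒ step 5: ADBCABBC ⇒ B·DB·C·A·B·C·C·A
    A ↦ B
    B ↦ C
    C ↦ A
    D ↦ DB

A->B, B->C, C->A, D->DB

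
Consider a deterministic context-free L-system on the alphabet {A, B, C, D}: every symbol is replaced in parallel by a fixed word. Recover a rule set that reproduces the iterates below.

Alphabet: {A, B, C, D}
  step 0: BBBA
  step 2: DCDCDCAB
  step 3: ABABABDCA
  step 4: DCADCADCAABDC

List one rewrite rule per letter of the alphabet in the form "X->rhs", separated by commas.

A->DC, B->A, C->B, D->A

  step 3 ⇒ step 4: ABABABDCA ⇒ DC·A·DC·A·DC·A·A·B·DC
    A ↦ DC
    B ↦ A
    C ↦ B
    D ↦ A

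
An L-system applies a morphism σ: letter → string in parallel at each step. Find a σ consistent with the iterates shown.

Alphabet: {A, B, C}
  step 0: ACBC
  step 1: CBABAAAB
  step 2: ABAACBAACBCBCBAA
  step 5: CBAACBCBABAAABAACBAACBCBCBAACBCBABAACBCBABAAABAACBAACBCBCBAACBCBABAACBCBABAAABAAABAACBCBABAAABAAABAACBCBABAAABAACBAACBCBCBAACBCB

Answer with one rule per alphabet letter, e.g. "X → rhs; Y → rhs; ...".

A->CB, B->AA, C->AB

  step 1 ⇒ step 2: CBABAAAB ⇒ AB·AA·CB·AA·CB·CB·CB·AA
    A ↦ CB
    B ↦ AA
    C ↦ AB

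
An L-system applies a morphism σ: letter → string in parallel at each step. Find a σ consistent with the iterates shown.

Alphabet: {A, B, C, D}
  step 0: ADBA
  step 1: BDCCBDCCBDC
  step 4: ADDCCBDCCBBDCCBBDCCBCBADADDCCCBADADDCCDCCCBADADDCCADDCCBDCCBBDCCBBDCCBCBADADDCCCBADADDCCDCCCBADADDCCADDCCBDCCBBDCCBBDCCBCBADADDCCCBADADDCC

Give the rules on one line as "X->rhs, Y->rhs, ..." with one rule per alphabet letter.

A->BDC, B->DCC, C->AD, D->CB

  step 0 ⇒ step 1: ADBA ⇒ BDC·CB·DCC·BDC
    A ↦ BDC
    B ↦ DCC
    D ↦ CB
    C ↦ AD  (constrained at step 1)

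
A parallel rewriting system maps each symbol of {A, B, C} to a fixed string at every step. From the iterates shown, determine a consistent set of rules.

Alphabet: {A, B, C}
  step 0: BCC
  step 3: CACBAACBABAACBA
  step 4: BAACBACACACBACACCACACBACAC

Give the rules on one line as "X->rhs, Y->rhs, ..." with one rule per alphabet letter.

  step 3 ⇒ step 4: CACBAACBABAACBA ⇒ BA·AC·BA·C·AC·AC·BA·C·AC·C·AC·AC·BA·C·AC
    A ↦ AC
    B ↦ C
    C ↦ BA

A->AC, B->C, C->BA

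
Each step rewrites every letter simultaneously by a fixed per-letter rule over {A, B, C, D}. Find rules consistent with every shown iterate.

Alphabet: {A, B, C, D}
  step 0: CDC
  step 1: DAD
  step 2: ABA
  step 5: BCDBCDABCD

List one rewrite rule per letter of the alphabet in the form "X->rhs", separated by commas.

A->B, B->BC, C->D, D->A

  step 1 ⇒ step 2: DAD ⇒ A·B·A
    A ↦ B
    D ↦ A
    B ↦ BC  (constrained at step 2)
  step 0 ⇒ step 1: CDC ⇒ D·A·D
    C ↦ D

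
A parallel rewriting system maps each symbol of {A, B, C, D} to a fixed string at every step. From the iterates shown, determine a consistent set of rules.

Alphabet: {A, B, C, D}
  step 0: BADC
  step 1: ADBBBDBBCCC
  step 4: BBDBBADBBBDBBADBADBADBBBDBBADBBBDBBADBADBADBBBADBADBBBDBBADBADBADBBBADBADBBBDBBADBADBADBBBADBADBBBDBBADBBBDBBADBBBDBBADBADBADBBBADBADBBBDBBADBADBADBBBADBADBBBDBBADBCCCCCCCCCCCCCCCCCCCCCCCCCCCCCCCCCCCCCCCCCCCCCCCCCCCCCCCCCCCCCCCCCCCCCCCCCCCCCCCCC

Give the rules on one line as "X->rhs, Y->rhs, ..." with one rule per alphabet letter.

A->BBD, B->ADB, C->CCC, D->BB

  step 0 ⇒ step 1: BADC ⇒ ADB·BBD·BB·CCC
    A ↦ BBD
    B ↦ ADB
    C ↦ CCC
    D ↦ BB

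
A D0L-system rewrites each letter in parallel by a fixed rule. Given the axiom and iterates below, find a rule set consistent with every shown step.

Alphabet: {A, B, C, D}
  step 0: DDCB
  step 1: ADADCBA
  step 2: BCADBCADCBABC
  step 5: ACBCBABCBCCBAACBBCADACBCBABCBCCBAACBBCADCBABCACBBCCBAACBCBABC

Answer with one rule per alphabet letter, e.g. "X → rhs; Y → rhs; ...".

  step 1 ⇒ step 2: ADADCBA ⇒ BC·AD·BC·AD·CB·A·BC
    A ↦ BC
    B ↦ A
    C ↦ CB
    D ↦ AD

A->BC, B->A, C->CB, D->AD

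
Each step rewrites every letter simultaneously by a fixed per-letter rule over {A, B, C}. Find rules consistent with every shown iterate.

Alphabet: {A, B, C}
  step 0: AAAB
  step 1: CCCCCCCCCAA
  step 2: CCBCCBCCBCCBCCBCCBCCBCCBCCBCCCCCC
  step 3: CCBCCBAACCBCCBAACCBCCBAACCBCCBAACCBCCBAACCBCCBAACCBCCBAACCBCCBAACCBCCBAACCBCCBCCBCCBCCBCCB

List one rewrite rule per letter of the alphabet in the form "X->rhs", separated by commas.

A->CCC, B->AA, C->CCB

  step 2 ⇒ step 3: CCBCCBCCBCCBCCBCCBCCBCCBCCBCCCCCC ⇒ CCB·CCB·AA·CCB·CCB·AA·CCB·CCB·AA·CCB·CCB·AA·CCB·CCB·AA·CCB·CCB·AA·CCB·CCB·AA·CCB·CCB·AA·CCB·CCB·AA·CCB·CCB·CCB·CCB·CCB·CCB
    B ↦ AA
    C ↦ CCB
  step 0 ⇒ step 1: AAAB ⇒ CCC·CCC·CCC·AA
    A ↦ CCC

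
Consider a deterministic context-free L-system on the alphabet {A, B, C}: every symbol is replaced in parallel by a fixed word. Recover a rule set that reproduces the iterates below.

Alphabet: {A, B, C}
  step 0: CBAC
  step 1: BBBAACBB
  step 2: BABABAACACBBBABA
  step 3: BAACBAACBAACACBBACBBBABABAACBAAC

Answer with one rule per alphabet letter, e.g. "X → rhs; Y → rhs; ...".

  step 2 ⇒ step 3: BABABAACACBBBABA ⇒ BA·AC·BA·AC·BA·AC·AC·BB·AC·BB·BA·BA·BA·AC·BA·AC
    A ↦ AC
    B ↦ BA
    C ↦ BB

A->AC, B->BA, C->BB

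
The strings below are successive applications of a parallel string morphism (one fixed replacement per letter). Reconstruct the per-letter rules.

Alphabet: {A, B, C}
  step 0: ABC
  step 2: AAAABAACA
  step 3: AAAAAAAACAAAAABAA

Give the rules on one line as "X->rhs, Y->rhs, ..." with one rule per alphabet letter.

A->AA, B->CA, C->B

  step 2 ⇒ step 3: AAAABAACA ⇒ AA·AA·AA·AA·CA·AA·AA·B·AA
    A ↦ AA
    B ↦ CA
    C ↦ B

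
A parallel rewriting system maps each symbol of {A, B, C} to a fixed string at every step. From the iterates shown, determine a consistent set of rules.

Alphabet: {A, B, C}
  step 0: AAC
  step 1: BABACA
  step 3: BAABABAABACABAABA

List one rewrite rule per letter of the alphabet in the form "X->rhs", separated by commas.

A->BA, B->A, C->CA

  step 0 ⇒ step 1: AAC ⇒ BA·BA·CA
    A ↦ BA
    C ↦ CA
    B ↦ A  (constrained at step 1)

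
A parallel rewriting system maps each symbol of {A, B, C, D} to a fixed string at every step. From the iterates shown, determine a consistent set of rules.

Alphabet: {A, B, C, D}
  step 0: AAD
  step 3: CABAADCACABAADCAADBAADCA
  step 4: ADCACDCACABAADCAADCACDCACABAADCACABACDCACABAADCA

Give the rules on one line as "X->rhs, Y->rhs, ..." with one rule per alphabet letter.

A->CA, B->CD, C->AD, D->BA

  step 3 ⇒ step 4: CABAADCACABAADCAADBAADCA ⇒ AD·CA·CD·CA·CA·BA·AD·CA·AD·CA·CD·CA·CA·BA·AD·CA·CA·BA·CD·CA·CA·BA·AD·CA
    A ↦ CA
    B ↦ CD
    C ↦ AD
    D ↦ BA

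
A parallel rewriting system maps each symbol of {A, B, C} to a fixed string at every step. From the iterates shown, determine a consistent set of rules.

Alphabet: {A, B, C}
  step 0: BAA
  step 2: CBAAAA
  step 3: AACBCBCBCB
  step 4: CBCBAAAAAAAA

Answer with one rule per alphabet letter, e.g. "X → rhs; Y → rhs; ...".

A->CB, B->A, C->A

  step 3 ⇒ step 4: AACBCBCBCB ⇒ CB·CB·A·A·A·A·A·A·A·A
    A ↦ CB
    B ↦ A
    C ↦ A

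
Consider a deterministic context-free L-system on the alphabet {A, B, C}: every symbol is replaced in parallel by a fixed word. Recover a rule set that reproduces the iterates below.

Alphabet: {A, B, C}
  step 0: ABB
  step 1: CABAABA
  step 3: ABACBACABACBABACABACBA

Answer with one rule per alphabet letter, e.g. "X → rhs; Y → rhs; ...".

  step 0 ⇒ step 1: ABB ⇒ C·ABA·ABA
    A ↦ C
    B ↦ ABA
    C ↦ BA  (constrained at step 1)

A->C, B->ABA, C->BA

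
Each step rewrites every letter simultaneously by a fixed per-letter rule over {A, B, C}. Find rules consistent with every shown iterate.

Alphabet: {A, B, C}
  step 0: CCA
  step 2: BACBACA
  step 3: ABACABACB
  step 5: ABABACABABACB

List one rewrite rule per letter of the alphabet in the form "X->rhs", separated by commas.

A->B, B->A, C->AC

  step 2 ⇒ step 3: BACBACA ⇒ A·B·AC·A·B·AC·B
    A ↦ B
    B ↦ A
    C ↦ AC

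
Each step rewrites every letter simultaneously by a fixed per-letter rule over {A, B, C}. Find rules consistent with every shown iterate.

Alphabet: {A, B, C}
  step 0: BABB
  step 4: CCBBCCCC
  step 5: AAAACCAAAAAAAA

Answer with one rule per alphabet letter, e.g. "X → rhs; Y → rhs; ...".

A->B, B->C, C->AA

  step 4 ⇒ step 5: CCBBCCCC ⇒ AA·AA·C·C·AA·AA·AA·AA
    B ↦ C
    C ↦ AA
    A ↦ B  (constrained at step 0)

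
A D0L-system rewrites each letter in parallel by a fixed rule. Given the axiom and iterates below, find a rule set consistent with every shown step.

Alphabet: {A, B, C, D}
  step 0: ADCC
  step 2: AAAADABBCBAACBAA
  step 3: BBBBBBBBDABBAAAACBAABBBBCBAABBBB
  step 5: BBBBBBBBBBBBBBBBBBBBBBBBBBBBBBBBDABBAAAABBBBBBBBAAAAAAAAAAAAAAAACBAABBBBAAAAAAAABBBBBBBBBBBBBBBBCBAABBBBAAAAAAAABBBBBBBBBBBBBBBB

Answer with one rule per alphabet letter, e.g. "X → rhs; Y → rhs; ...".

A->BB, B->AA, C->CB, D->DA

  step 2 ⇒ step 3: AAAADABBCBAACBAA ⇒ BB·BB·BB·BB·DA·BB·AA·AA·CB·AA·BB·BB·CB·AA·BB·BB
    A ↦ BB
    B ↦ AA
    C ↦ CB
    D ↦ DA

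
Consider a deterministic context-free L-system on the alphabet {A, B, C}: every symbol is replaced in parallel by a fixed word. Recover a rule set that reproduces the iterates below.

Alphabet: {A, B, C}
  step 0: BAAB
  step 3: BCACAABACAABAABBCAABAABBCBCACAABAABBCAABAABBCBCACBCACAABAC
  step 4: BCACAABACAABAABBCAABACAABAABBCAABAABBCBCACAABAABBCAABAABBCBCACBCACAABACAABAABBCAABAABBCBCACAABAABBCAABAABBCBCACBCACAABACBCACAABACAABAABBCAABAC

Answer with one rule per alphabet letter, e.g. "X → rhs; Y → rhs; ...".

A->AAB, B->BC, C->AC

  step 3 ⇒ step 4: BCACAABACAABAABBCAABAABBCBCACAABAABBCAABAABBCBCACBCACAABAC ⇒ BC·AC·AAB·AC·AAB·AAB·BC·AAB·AC·AAB·AAB·BC·AAB·AAB·BC·BC·AC·AAB·AAB·BC·AAB·AAB·BC·BC·AC·BC·AC·AAB·AC·AAB·AAB·BC·AAB·AAB·BC·BC·AC·AAB·AAB·BC·AAB·AAB·BC·BC·AC·BC·AC·AAB·AC·BC·AC·AAB·AC·AAB·AAB·BC·AAB·AC
    A ↦ AAB
    B ↦ BC
    C ↦ AC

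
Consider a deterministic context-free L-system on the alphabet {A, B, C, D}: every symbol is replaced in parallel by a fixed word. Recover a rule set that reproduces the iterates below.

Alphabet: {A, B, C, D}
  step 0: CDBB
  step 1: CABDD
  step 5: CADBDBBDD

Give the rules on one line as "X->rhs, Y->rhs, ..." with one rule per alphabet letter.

A->D, B->D, C->CA, D->B

  step 0 ⇒ step 1: CDBB ⇒ CA·B·D·D
    B ↦ D
    C ↦ CA
    D ↦ B
    A ↦ D  (constrained at step 1)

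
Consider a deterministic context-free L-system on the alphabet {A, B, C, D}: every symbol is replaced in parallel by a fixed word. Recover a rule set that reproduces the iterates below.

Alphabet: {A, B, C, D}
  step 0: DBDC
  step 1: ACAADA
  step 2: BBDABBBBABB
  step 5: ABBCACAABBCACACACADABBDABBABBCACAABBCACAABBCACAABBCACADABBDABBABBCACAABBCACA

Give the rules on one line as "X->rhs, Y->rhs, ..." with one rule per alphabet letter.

A->BB, B->CA, C->DA, D->A

  step 1 ⇒ step 2: ACAADA ⇒ BB·DA·BB·BB·A·BB
    A ↦ BB
    C ↦ DA
    D ↦ A
  step 0 ⇒ step 1: DBDC ⇒ A·CA·A·DA
    B ↦ CA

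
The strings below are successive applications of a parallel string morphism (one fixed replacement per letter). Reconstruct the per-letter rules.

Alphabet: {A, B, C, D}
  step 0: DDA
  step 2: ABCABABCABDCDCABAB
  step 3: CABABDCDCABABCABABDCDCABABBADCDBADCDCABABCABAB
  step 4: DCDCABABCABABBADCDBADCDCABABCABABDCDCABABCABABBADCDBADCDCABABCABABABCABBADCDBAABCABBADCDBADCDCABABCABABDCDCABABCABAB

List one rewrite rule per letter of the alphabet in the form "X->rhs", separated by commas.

  step 3 ⇒ step 4: CABABDCDCABABCABABDCDCABABBADCDBADCDCABABCABAB ⇒ DCD·CAB·AB·CAB·AB·BA·DCD·BA·DCD·CAB·AB·CAB·AB·DCD·CAB·AB·CAB·AB·BA·DCD·BA·DCD·CAB·AB·CAB·AB·AB·CAB·BA·DCD·BA·AB·CAB·BA·DCD·BA·DCD·CAB·AB·CAB·AB·DCD·CAB·AB·CAB·AB
    A ↦ CAB
    B ↦ AB
    C ↦ DCD
    D ↦ BA

A->CAB, B->AB, C->DCD, D->BA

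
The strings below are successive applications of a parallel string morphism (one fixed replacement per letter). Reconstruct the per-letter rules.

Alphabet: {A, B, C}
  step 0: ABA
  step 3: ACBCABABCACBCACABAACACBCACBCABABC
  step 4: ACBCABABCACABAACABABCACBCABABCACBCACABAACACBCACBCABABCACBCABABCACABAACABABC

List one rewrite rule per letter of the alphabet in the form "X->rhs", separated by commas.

A->AC, B->ABA, C->BC

  step 3 ⇒ step 4: ACBCABABCACBCACABAACACBCACBCABABC ⇒ AC·BC·ABA·BC·AC·ABA·AC·ABA·BC·AC·BC·ABA·BC·AC·BC·AC·ABA·AC·AC·BC·AC·BC·ABA·BC·AC·BC·ABA·BC·AC·ABA·AC·ABA·BC
    A ↦ AC
    B ↦ ABA
    C ↦ BC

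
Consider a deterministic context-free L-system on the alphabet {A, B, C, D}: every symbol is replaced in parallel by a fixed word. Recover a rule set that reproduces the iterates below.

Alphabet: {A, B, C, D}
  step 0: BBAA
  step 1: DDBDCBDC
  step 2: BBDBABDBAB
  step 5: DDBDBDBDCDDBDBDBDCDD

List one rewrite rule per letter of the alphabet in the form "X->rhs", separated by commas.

  step 1 ⇒ step 2: DDBDCBDC ⇒ B·B·D·B·AB·D·B·AB
    B ↦ D
    C ↦ AB
    D ↦ B
  step 0 ⇒ step 1: BBAA ⇒ D·D·BDC·BDC
    A ↦ BDC

A->BDC, B->D, C->AB, D->B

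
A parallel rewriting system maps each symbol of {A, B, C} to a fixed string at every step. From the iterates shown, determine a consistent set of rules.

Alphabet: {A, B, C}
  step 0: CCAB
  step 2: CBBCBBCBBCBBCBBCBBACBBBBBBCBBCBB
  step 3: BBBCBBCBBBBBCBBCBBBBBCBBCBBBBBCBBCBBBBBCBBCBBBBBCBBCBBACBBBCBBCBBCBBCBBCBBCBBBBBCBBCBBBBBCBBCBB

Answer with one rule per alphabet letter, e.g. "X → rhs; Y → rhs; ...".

A->AC, B->CBB, C->BBB

  step 2 ⇒ step 3: CBBCBBCBBCBBCBBCBBACBBBBBBCBBCBB ⇒ BBB·CBB·CBB·BBB·CBB·CBB·BBB·CBB·CBB·BBB·CBB·CBB·BBB·CBB·CBB·BBB·CBB·CBB·AC·BBB·CBB·CBB·CBB·CBB·CBB·CBB·BBB·CBB·CBB·BBB·CBB·CBB
    A ↦ AC
    B ↦ CBB
    C ↦ BBB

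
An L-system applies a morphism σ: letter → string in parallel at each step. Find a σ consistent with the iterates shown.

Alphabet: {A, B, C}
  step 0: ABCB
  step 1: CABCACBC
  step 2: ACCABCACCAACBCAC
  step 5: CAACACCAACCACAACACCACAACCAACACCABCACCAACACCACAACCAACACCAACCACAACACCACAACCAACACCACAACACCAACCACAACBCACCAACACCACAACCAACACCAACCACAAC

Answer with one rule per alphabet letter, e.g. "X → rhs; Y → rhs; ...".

A->CA, B->BC, C->AC

  step 1 ⇒ step 2: CABCACBC ⇒ AC·CA·BC·AC·CA·AC·BC·AC
    A ↦ CA
    B ↦ BC
    C ↦ AC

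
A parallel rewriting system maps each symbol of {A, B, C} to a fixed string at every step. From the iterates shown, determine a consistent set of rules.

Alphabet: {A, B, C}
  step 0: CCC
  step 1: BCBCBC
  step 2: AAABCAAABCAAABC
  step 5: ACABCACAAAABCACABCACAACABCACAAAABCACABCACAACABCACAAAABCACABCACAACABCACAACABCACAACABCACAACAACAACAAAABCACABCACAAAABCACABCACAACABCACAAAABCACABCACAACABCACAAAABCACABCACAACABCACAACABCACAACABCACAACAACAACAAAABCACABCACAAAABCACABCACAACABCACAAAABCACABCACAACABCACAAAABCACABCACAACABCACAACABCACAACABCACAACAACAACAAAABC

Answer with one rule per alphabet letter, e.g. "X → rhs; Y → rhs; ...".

A->ACA, B->AAA, C->BC

  step 1 ⇒ step 2: BCBCBC ⇒ AAA·BC·AAA·BC·AAA·BC
    B ↦ AAA
    C ↦ BC
    A ↦ ACA  (constrained at step 2)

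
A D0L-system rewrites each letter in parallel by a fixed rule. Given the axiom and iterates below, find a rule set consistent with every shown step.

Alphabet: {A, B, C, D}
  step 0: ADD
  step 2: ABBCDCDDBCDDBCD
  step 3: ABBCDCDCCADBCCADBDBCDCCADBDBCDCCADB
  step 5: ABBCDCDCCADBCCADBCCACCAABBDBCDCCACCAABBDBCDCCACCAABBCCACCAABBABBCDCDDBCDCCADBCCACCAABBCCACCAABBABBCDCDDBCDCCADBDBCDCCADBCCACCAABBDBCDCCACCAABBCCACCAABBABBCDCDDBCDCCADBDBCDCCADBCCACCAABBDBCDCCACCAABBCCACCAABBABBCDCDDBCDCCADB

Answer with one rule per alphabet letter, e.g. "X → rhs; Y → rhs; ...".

  step 2 ⇒ step 3: ABBCDCDDBCDDBCD ⇒ ABB·CD·CD·CCA·DB·CCA·DB·DB·CD·CCA·DB·DB·CD·CCA·DB
    A ↦ ABB
    B ↦ CD
    C ↦ CCA
    D ↦ DB

A->ABB, B->CD, C->CCA, D->DB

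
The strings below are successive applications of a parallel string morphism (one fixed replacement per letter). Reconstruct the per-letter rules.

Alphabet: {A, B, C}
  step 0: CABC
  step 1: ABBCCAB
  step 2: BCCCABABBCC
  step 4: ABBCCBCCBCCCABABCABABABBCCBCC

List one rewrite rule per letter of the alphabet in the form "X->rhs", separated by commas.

A->BC, B->C, C->AB

  step 1 ⇒ step 2: ABBCCAB ⇒ BC·C·C·AB·AB·BC·C
    A ↦ BC
    B ↦ C
    C ↦ AB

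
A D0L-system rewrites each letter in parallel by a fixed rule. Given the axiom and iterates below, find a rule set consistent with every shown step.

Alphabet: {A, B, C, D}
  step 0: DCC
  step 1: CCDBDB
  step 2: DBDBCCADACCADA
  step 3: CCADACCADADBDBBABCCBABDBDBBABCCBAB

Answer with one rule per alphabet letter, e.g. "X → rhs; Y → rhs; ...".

A->BAB, B->ADA, C->DB, D->CC

  step 2 ⇒ step 3: DBDBCCADACCADA ⇒ CC·ADA·CC·ADA·DB·DB·BAB·CC·BAB·DB·DB·BAB·CC·BAB
    A ↦ BAB
    B ↦ ADA
    C ↦ DB
    D ↦ CC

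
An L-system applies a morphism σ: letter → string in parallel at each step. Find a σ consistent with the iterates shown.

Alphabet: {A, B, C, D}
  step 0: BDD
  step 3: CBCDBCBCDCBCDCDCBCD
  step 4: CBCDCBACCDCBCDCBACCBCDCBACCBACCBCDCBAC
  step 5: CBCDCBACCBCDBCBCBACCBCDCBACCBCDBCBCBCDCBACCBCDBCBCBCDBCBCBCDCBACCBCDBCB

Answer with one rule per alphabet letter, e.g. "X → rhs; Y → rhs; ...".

A->B, B->CD, C->CB, D->AC

  step 4 ⇒ step 5: CBCDCBACCDCBCDCBACCBCDCBACCBACCBCDCBAC ⇒ CB·CD·CB·AC·CB·CD·B·CB·CB·AC·CB·CD·CB·AC·CB·CD·B·CB·CB·CD·CB·AC·CB·CD·B·CB·CB·CD·B·CB·CB·CD·CB·AC·CB·CD·B·CB
    A ↦ B
    B ↦ CD
    C ↦ CB
    D ↦ AC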